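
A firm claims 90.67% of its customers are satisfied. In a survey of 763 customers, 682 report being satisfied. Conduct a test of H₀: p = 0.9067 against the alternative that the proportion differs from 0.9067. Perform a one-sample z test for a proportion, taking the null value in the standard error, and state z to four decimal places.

p̂ = 682/763 ≈ 0.893840.
SE = √(p₀(1−p₀)/n) = √(0.084595/763) = 0.010530.
z = (0.893840 − 0.9067)/0.010530 = -0.012860/0.010530 = -1.2213.

z = -1.2213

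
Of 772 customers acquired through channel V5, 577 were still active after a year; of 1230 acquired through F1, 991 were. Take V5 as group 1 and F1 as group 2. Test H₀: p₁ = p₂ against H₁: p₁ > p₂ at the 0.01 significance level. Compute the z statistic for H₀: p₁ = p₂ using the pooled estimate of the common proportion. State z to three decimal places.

z = -3.080

p̂₁ = 577/772 ≈ 0.74741, p̂₂ = 991/1230 ≈ 0.80569.
Pooled p̂ = (577+991)/(772+1230) = 1568/2002 = 0.78322.
SE = √(0.169788 × 0.00210834) = 0.01892.
z = (0.74741 − 0.80569)/0.01892 = -0.05828/0.01892 = -3.080.
p-value = P(Z > -3.080) ≈ 0.9990. With α = 0.01, fail to reject H₀.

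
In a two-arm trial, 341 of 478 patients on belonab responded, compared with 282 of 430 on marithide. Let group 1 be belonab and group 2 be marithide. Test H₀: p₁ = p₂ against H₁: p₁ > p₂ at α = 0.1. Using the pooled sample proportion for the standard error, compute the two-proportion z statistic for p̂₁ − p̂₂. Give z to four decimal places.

p̂₁ = 341/478 = 0.7133891, p̂₂ = 282/430 = 0.6558140.
Pooled p̂ = (341+282)/(478+430) = 623/908 = 0.6861233.
SE = √(0.215358 × 0.00441763) = 0.0308443.
z = (0.7133891 − 0.6558140)/0.0308443 = 0.0575751/0.0308443 = 1.8666.
p-value = P(Z > 1.867) ≈ 0.0310. With α = 0.1, reject H₀.

z = 1.8666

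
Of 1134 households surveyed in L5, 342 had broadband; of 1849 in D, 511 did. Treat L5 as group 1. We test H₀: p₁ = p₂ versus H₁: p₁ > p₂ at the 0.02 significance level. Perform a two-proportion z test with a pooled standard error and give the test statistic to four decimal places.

p̂₁ = 342/1134 = 0.301587, p̂₂ = 511/1849 = 0.276366.
Pooled p̂ = (342+511)/(1134+1849) = 853/2983 = 0.285954.
SE = √(0.204184 × 0.00142267) = 0.017044.
z = (0.301587 − 0.276366)/0.017044 = 0.025221/0.017044 = 1.4798.
p-value = P(Z > 1.480) ≈ 0.0695; since p > α = 0.02, fail to reject H₀.

z = 1.4798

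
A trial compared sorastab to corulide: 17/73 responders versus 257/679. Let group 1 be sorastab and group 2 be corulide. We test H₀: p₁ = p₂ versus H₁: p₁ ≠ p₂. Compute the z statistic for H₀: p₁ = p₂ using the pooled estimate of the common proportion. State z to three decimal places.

z = -2.457

p̂₁ = 17/73 = 0.232877, p̂₂ = 257/679 = 0.378498.
Pooled p̂ = (17+257)/(73+679) = 274/752 = 0.364362.
SE = √(0.231602 × 0.0151714) = 0.059277.
z = (0.232877 − 0.378498)/0.059277 = -0.145621/0.059277 = -2.457.
Two-sided p-value ≈ 2·Φ(−2.457) = 0.0140.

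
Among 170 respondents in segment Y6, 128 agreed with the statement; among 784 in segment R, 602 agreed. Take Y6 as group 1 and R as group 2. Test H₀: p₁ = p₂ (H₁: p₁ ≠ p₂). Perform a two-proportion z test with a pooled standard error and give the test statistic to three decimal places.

p̂₁ = 128/170 ≈ 0.75294, p̂₂ = 602/784 ≈ 0.76786.
Pooled p̂ = (128+602)/(170+784) = 730/954 = 0.76520.
SE = √(0.179669 × 0.00715786) = 0.03586.
z = (0.75294 − 0.76786)/0.03586 = -0.01492/0.03586 = -0.416.

z = -0.416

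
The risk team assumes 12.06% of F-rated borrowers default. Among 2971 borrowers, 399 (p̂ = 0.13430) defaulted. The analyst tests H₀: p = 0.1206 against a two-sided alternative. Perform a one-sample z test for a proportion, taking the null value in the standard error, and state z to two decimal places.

z = 2.29

p̂ = 399/2971 = 0.13430.
Standard error under H₀: √(0.1206×0.8794/2971) = 0.00597.
z = (0.13430 − 0.1206)/0.00597 = 0.01370/0.00597 = 2.29.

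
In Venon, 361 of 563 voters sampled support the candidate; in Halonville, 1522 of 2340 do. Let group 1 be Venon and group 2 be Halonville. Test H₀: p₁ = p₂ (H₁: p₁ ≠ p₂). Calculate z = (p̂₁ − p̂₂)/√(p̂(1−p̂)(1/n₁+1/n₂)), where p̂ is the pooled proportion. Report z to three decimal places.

z = -0.411

p̂₁ = 361/563 = 0.64121, p̂₂ = 1522/2340 = 0.65043.
Pooled p̂ = (361+1522)/(563+2340) = 1883/2903 = 0.64864.
SE = √(p̂(1−p̂)(1/n₁+1/n₂)) = √(0.64864·0.35136·0.00220355) = √(0.000502203) = 0.02241.
z = (0.64121 − 0.65043)/0.02241 = -0.00922/0.02241 = -0.411.
Two-sided p-value ≈ 2·Φ(−0.411) = 0.6808.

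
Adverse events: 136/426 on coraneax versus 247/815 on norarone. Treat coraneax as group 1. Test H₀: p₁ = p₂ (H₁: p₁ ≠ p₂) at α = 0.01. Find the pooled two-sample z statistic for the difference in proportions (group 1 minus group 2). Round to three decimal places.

p̂₁ = 136/426 ≈ 0.31925, p̂₂ = 247/815 ≈ 0.30307.
Pooled p̂ = (136+247)/(426+815) = 383/1241 = 0.30862.
SE = √(p̂(1−p̂)(1/n₁+1/n₂)) = √(0.30862·0.69138·0.00357441) = √(0.000762688) = 0.02762.
z = (0.31925 − 0.30307)/0.02762 = 0.01618/0.02762 = 0.586.
p-value = 2·P(Z > 0.586) ≈ 0.5579, so at α = 0.01 we fail to reject H₀.

z = 0.586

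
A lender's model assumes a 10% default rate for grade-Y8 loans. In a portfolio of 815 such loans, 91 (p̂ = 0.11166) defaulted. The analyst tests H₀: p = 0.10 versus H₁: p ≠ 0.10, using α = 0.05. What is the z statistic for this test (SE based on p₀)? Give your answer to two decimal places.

p̂ = 91/815 ≈ 0.1117.
SE = √(p₀(1−p₀)/n) = √(0.09/815) = 0.0105.
z = (0.1117 − 0.1)/0.0105 = 0.0117/0.0105 = 1.11.
Two-sided p-value ≈ 2·Φ(−1.109) = 0.2673. With α = 0.05, fail to reject H₀.

z = 1.11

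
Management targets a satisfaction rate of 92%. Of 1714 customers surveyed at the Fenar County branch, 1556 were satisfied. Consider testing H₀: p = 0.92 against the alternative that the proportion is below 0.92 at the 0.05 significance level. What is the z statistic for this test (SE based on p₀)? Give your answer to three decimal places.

p̂ = 1556/1714 ≈ 0.907818.
SE = √(p₀(1−p₀)/n) = √(0.0736/1714) = 0.006553.
z = (0.907818 − 0.92)/0.006553 = -0.012182/0.006553 = -1.859.
p-value = P(Z < -1.859) ≈ 0.0315. With α = 0.05, reject H₀.

z = -1.859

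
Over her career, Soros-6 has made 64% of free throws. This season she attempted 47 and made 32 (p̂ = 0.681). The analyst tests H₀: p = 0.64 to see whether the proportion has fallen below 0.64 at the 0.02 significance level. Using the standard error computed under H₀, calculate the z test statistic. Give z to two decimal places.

p̂ = 32/47 = 0.6809.
Standard error under H₀: √(0.64×0.36/47) = 0.0700.
z = (0.6809 − 0.64)/0.0700 = 0.0409/0.0700 = 0.58.
p-value = P(Z < 0.583) ≈ 0.7202; since p > α = 0.02, fail to reject H₀.

z = 0.58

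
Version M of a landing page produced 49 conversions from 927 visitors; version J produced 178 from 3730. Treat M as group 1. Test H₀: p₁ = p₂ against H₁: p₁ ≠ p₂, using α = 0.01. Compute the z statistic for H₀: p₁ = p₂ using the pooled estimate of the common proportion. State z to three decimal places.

z = 0.650

p̂₁ = 49/927 = 0.052859, p̂₂ = 178/3730 = 0.047721.
Pooled p̂ = (49+178)/(927+3730) = 227/4657 = 0.048744.
SE = √(p̂(1−p̂)(1/n₁+1/n₂)) = √(0.048744·0.951256·0.00134685) = √(6.24503e-05) = 0.007903.
z = (0.052859 − 0.047721)/0.007903 = 0.005138/0.007903 = 0.650.
p-value = 2·P(Z > 0.650) ≈ 0.5156; since p > α = 0.01, fail to reject H₀.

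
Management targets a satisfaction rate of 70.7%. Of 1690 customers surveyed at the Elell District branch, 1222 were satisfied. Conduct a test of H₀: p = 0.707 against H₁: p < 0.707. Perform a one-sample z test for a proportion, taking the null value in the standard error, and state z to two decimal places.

z = 1.45

p̂ = 1222/1690 = 0.7231.
SE = √(p₀(1−p₀)/n) = √(0.20715/1690) = 0.0111.
z = (0.7231 − 0.707)/0.0111 = 0.0161/0.0111 = 1.45.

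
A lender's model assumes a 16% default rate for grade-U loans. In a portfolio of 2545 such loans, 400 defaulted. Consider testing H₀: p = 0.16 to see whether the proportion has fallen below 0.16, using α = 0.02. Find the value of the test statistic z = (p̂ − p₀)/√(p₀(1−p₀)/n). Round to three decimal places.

p̂ = 400/2545 = 0.15717.
Standard error under H₀: √(0.16×0.84/2545) = 0.00727.
z = (0.15717 − 0.16)/0.00727 = -0.00283/0.00727 = -0.389.
p-value = P(Z < -0.389) ≈ 0.3485. With α = 0.02, fail to reject H₀.

z = -0.389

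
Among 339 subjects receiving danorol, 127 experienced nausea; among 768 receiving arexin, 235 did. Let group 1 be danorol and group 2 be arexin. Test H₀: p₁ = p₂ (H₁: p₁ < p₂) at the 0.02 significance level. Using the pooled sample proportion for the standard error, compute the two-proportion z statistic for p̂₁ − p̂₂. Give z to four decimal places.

z = 2.2439

p̂₁ = 127/339 ≈ 0.374631, p̂₂ = 235/768 ≈ 0.305990.
Pooled p̂ = (127+235)/(339+768) = 362/1107 = 0.327010.
SE = √(p̂(1−p̂)(1/n₁+1/n₂)) = √(0.327010·0.672990·0.00425194) = √(0.000935742) = 0.030590.
z = (0.374631 − 0.305990)/0.030590 = 0.068641/0.030590 = 2.2439.
p-value = P(Z < 2.244) ≈ 0.9876, so at α = 0.02 we fail to reject H₀.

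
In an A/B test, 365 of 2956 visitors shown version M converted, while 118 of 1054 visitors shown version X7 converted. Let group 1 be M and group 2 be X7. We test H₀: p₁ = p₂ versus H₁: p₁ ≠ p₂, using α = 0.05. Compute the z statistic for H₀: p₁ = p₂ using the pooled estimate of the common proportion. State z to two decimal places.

z = 0.99

p̂₁ = 365/2956 = 0.12348, p̂₂ = 118/1054 = 0.11195.
Pooled p̂ = (365+118)/(2956+1054) = 483/4010 = 0.12045.
SE = √(p̂(1−p̂)(1/n₁+1/n₂)) = √(0.12045·0.87955·0.00128706) = √(0.000136353) = 0.01168.
z = (0.12348 − 0.11195)/0.01168 = 0.01153/0.01168 = 0.99.
Two-sided p-value ≈ 2·Φ(−0.987) = 0.3237; since p > α = 0.05, fail to reject H₀.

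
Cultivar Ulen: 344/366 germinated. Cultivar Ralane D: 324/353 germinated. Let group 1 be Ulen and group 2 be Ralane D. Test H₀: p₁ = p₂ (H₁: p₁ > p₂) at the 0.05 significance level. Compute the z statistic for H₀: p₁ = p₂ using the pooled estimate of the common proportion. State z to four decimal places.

p̂₁ = 344/366 ≈ 0.939891, p̂₂ = 324/353 ≈ 0.917847.
Pooled p̂ = (344+324)/(366+353) = 668/719 = 0.929068.
SE = √(0.0659005 × 0.0055651) = 0.019151.
z = (0.939891 − 0.917847)/0.019151 = 0.022044/0.019151 = 1.1511.
p-value = P(Z > 1.151) ≈ 0.1249, so at α = 0.05 we fail to reject H₀.

z = 1.1511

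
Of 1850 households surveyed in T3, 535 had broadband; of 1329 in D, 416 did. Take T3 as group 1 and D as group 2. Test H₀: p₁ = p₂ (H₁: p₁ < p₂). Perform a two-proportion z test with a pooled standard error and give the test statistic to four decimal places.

z = -1.4472

p̂₁ = 535/1850 ≈ 0.289189, p̂₂ = 416/1329 ≈ 0.313017.
Pooled p̂ = (535+416)/(1850+1329) = 951/3179 = 0.299151.
SE = √(0.20966 × 0.00129299) = 0.016465.
z = (0.289189 − 0.313017)/0.016465 = -0.023828/0.016465 = -1.4472.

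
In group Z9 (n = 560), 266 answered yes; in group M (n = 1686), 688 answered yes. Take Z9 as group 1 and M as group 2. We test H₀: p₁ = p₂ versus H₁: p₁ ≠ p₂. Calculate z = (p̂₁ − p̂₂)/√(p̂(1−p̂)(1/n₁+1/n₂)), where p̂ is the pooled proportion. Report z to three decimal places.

z = 2.776

p̂₁ = 266/560 = 0.47500, p̂₂ = 688/1686 = 0.40807.
Pooled p̂ = (266+688)/(560+1686) = 954/2246 = 0.42476.
SE = √(p̂(1−p̂)(1/n₁+1/n₂)) = √(0.42476·0.57524·0.00237883) = √(0.00058124) = 0.02411.
z = (0.47500 − 0.40807)/0.02411 = 0.06693/0.02411 = 2.776.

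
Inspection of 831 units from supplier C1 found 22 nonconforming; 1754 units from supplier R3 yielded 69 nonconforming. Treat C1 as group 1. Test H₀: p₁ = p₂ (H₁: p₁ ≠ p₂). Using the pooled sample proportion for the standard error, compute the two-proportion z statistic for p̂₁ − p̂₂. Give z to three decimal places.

z = -1.658

p̂₁ = 22/831 = 0.026474, p̂₂ = 69/1754 = 0.039339.
Pooled p̂ = (22+69)/(831+1754) = 91/2585 = 0.035203.
SE = √(0.0339638 × 0.00177349) = 0.007761.
z = (0.026474 − 0.039339)/0.007761 = -0.012865/0.007761 = -1.658.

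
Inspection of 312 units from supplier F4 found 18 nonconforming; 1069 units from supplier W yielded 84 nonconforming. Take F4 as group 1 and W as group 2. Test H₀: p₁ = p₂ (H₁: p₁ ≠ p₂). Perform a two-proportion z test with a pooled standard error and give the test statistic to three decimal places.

z = -1.241

p̂₁ = 18/312 = 0.05769, p̂₂ = 84/1069 = 0.07858.
Pooled p̂ = (18+84)/(312+1069) = 102/1381 = 0.07386.
SE = √(p̂(1−p̂)(1/n₁+1/n₂)) = √(0.07386·0.92614·0.00414058) = √(0.000283234) = 0.01683.
z = (0.05769 − 0.07858)/0.01683 = -0.02089/0.01683 = -1.241.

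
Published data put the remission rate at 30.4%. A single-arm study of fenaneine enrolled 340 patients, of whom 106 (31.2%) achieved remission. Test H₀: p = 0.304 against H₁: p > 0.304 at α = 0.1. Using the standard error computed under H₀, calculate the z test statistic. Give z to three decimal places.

p̂ = 106/340 = 0.31176.
Standard error under H₀: √(0.304×0.696/340) = 0.02495.
z = (0.31176 − 0.304)/0.02495 = 0.00776/0.02495 = 0.311.
p-value = P(Z > 0.311) ≈ 0.3778; since p > α = 0.1, fail to reject H₀.

z = 0.311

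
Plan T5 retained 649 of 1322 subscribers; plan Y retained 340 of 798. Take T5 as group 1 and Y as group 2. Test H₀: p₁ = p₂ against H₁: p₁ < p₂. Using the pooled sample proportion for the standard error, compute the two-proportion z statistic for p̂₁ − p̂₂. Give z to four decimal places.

z = 2.9001

p̂₁ = 649/1322 ≈ 0.490923, p̂₂ = 340/798 ≈ 0.426065.
Pooled p̂ = (649+340)/(1322+798) = 989/2120 = 0.466509.
SE = √(p̂(1−p̂)(1/n₁+1/n₂)) = √(0.466509·0.533491·0.00200956) = √(0.000500137) = 0.022364.
z = (0.490923 − 0.426065)/0.022364 = 0.064858/0.022364 = 2.9001.
p-value = P(Z < 2.900) ≈ 0.9981.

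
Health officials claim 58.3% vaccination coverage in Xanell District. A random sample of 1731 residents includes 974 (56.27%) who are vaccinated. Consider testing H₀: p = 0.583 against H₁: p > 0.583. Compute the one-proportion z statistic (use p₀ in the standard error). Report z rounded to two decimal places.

z = -1.71

p̂ = 974/1731 = 0.5627.
Standard error under H₀: √(0.583×0.417/1731) = 0.0119.
z = (0.5627 − 0.583)/0.0119 = -0.0203/0.0119 = -1.71.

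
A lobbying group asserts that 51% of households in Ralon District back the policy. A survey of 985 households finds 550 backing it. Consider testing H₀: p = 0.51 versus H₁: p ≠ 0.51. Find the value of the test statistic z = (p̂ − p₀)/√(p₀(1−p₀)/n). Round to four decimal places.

p̂ = 550/985 ≈ 0.5583756.
SE = √(p₀(1−p₀)/n) = √(0.2499/985) = 0.0159281.
z = (0.5583756 − 0.51)/0.0159281 = 0.0483756/0.0159281 = 3.0371.

z = 3.0371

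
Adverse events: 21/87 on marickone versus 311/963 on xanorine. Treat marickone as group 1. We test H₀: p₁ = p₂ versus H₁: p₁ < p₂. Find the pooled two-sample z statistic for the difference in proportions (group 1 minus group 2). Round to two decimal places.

p̂₁ = 21/87 = 0.24138, p̂₂ = 311/963 = 0.32295.
Pooled p̂ = (21+311)/(87+963) = 332/1050 = 0.31619.
SE = √(p̂(1−p̂)(1/n₁+1/n₂)) = √(0.31619·0.68381·0.0125327) = √(0.00270974) = 0.05206.
z = (0.24138 − 0.32295)/0.05206 = -0.08157/0.05206 = -1.57.
p-value = P(Z < -1.567) ≈ 0.0586.

z = -1.57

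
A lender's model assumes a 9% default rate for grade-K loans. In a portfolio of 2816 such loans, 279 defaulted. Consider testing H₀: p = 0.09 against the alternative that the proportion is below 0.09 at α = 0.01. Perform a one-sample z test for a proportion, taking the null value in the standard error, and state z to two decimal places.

z = 1.68

p̂ = 279/2816 = 0.09908.
SE = √(p₀(1−p₀)/n) = √(0.0819/2816) = 0.00539.
z = (0.09908 − 0.09)/0.00539 = 0.00908/0.00539 = 1.68.
p-value = P(Z < 1.683) ≈ 0.9538. With α = 0.01, fail to reject H₀.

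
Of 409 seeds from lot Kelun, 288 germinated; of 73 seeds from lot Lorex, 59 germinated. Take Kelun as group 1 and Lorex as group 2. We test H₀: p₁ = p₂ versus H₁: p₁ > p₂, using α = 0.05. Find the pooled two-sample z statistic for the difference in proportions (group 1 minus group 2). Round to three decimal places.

z = -1.824

p̂₁ = 288/409 = 0.70416, p̂₂ = 59/73 = 0.80822.
Pooled p̂ = (288+59)/(409+73) = 347/482 = 0.71992.
SE = √(0.201637 × 0.0161436) = 0.05705.
z = (0.70416 − 0.80822)/0.05705 = -0.10406/0.05705 = -1.824.
p-value = P(Z > -1.824) ≈ 0.9659, so at α = 0.05 we fail to reject H₀.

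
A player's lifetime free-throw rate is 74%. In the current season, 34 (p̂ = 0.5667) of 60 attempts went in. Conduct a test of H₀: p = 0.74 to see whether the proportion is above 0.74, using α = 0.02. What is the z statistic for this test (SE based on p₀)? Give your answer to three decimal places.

p̂ = 34/60 ≈ 0.56667.
SE = √(p₀(1−p₀)/n) = √(0.1924/60) = 0.05663.
z = (0.56667 − 0.74)/0.05663 = -0.17333/0.05663 = -3.061.
p-value = P(Z > -3.061) ≈ 0.9989; since p > α = 0.02, fail to reject H₀.

z = -3.061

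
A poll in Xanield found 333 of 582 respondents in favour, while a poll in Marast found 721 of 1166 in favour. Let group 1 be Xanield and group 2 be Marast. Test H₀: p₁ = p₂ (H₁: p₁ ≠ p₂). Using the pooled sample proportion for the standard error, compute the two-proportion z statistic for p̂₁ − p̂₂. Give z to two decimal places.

p̂₁ = 333/582 = 0.5722, p̂₂ = 721/1166 = 0.6184.
Pooled p̂ = (333+721)/(582+1166) = 1054/1748 = 0.6030.
SE = √(0.239396 × 0.00257585) = 0.0248.
z = (0.5722 − 0.6184)/0.0248 = -0.0462/0.0248 = -1.86.

z = -1.86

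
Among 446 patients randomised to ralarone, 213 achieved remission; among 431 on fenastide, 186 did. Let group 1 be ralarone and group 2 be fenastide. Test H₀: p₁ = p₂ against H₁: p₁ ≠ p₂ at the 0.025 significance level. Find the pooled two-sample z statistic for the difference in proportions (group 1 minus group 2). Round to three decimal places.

p̂₁ = 213/446 ≈ 0.47758, p̂₂ = 186/431 ≈ 0.43155.
Pooled p̂ = (213+186)/(446+431) = 399/877 = 0.45496.
SE = √(p̂(1−p̂)(1/n₁+1/n₂)) = √(0.45496·0.54504·0.00456234) = √(0.00113133) = 0.03364.
z = (0.47758 − 0.43155)/0.03364 = 0.04603/0.03364 = 1.368.
Two-sided p-value ≈ 2·Φ(−1.368) = 0.1712. With α = 0.025, fail to reject H₀.

z = 1.368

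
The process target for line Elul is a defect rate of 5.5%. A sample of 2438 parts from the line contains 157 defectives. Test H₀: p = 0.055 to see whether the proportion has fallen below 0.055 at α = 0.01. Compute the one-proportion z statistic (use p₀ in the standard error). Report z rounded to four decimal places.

z = 2.0352

p̂ = 157/2438 ≈ 0.0643970.
Under H₀, SE = √(0.055·0.945/2438) = √(2.13187e-05) = 0.0046172.
z = (0.0643970 − 0.055)/0.0046172 = 0.0093970/0.0046172 = 2.0352.
p-value = P(Z < 2.035) ≈ 0.9791, so at α = 0.01 we fail to reject H₀.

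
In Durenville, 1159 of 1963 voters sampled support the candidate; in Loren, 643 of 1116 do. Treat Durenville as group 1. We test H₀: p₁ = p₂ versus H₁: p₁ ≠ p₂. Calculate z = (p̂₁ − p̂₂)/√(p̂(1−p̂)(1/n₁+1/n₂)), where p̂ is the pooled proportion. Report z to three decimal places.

z = 0.772

p̂₁ = 1159/1963 = 0.59042, p̂₂ = 643/1116 = 0.57616.
Pooled p̂ = (1159+643)/(1963+1116) = 1802/3079 = 0.58525.
SE = √(0.242732 × 0.00140548) = 0.01847.
z = (0.59042 − 0.57616)/0.01847 = 0.01426/0.01847 = 0.772.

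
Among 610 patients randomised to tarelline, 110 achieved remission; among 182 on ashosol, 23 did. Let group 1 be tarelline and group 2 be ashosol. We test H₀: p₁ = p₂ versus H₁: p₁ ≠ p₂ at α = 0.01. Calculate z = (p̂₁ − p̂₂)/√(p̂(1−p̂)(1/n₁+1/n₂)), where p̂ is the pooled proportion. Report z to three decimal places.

z = 1.709

p̂₁ = 110/610 ≈ 0.18033, p̂₂ = 23/182 ≈ 0.12637.
Pooled p̂ = (110+23)/(610+182) = 133/792 = 0.16793.
SE = √(0.139729 × 0.00713385) = 0.03157.
z = (0.18033 − 0.12637)/0.03157 = 0.05396/0.03157 = 1.709.
p-value = 2·P(Z > 1.709) ≈ 0.0875. With α = 0.01, fail to reject H₀.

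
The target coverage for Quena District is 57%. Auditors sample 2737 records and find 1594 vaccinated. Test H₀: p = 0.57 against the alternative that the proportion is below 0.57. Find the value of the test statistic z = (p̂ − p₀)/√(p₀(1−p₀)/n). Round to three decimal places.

p̂ = 1594/2737 = 0.582389.
Standard error under H₀: √(0.57×0.43/2737) = 0.009463.
z = (0.582389 − 0.57)/0.009463 = 0.012389/0.009463 = 1.309.
p-value = P(Z < 1.309) ≈ 0.9048.

z = 1.309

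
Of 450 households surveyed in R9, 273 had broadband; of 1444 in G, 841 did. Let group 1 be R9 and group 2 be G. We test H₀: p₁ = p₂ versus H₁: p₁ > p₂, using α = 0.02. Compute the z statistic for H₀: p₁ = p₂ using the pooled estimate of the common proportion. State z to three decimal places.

z = 0.913

p̂₁ = 273/450 = 0.60667, p̂₂ = 841/1444 = 0.58241.
Pooled p̂ = (273+841)/(450+1444) = 1114/1894 = 0.58817.
SE = √(p̂(1−p̂)(1/n₁+1/n₂)) = √(0.58817·0.41183·0.00291474) = √(0.000706025) = 0.02657.
z = (0.60667 − 0.58241)/0.02657 = 0.02426/0.02657 = 0.913.
p-value = P(Z > 0.913) ≈ 0.1806; since p > α = 0.02, fail to reject H₀.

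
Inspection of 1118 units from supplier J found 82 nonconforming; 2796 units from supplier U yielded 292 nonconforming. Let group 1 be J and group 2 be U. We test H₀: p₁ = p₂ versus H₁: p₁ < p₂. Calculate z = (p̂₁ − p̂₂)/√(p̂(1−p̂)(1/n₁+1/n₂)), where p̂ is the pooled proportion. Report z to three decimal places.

z = -2.989

p̂₁ = 82/1118 = 0.073345, p̂₂ = 292/2796 = 0.104435.
Pooled p̂ = (82+292)/(1118+2796) = 374/3914 = 0.095554.
SE = √(p̂(1−p̂)(1/n₁+1/n₂)) = √(0.095554·0.904446·0.00125211) = √(0.000108212) = 0.010402.
z = (0.073345 − 0.104435)/0.010402 = -0.031090/0.010402 = -2.989.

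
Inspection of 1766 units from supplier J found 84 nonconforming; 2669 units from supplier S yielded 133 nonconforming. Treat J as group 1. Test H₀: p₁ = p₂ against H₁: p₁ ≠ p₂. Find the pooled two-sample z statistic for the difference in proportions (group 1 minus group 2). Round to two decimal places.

p̂₁ = 84/1766 = 0.04757, p̂₂ = 133/2669 = 0.04983.
Pooled p̂ = (84+133)/(1766+2669) = 217/4435 = 0.04893.
SE = √(p̂(1−p̂)(1/n₁+1/n₂)) = √(0.04893·0.95107·0.000940924) = √(4.37858e-05) = 0.00662.
z = (0.04757 − 0.04983)/0.00662 = -0.00226/0.00662 = -0.34.

z = -0.34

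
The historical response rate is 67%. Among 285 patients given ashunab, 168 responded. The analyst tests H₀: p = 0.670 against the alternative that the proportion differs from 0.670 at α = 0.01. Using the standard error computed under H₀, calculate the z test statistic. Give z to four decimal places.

z = -2.8911

p̂ = 168/285 ≈ 0.589474.
Standard error under H₀: √(0.67×0.33/285) = 0.027853.
z = (0.589474 − 0.67)/0.027853 = -0.080526/0.027853 = -2.8911.
p-value = 2·P(Z > 2.891) ≈ 0.0038, so at α = 0.01 we reject H₀.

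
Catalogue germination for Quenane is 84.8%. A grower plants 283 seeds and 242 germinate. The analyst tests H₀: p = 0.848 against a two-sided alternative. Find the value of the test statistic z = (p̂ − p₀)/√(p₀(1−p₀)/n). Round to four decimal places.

z = 0.3338

p̂ = 242/283 ≈ 0.855124.
Under H₀, SE = √(0.848·0.152/283) = √(0.000455463) = 0.021342.
z = (0.855124 − 0.848)/0.021342 = 0.007124/0.021342 = 0.3338.
Two-sided p-value ≈ 2·Φ(−0.334) = 0.7385.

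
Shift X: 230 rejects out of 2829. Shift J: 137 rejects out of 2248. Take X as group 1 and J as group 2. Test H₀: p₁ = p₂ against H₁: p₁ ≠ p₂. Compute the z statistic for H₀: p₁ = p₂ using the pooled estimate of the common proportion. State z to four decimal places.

z = 2.7823

p̂₁ = 230/2829 ≈ 0.081301, p̂₂ = 137/2248 ≈ 0.060943.
Pooled p̂ = (230+137)/(2829+2248) = 367/5077 = 0.072287.
SE = √(p̂(1−p̂)(1/n₁+1/n₂)) = √(0.072287·0.927713·0.000798322) = √(5.35366e-05) = 0.007317.
z = (0.081301 − 0.060943)/0.007317 = 0.020358/0.007317 = 2.7823.
Two-sided p-value ≈ 2·Φ(−2.782) = 0.0054.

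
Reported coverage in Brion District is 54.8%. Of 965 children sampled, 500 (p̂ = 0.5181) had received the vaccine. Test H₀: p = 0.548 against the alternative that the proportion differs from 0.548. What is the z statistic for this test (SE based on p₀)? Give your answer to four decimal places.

p̂ = 500/965 = 0.518135.
SE = √(p₀(1−p₀)/n) = √(0.2477/965) = 0.016021.
z = (0.518135 − 0.548)/0.016021 = -0.029865/0.016021 = -1.8641.

z = -1.8641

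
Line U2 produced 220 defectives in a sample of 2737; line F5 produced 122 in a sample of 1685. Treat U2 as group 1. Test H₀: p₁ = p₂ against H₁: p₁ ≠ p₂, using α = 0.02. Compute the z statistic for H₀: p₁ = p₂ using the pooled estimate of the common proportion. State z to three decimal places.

z = 0.964

p̂₁ = 220/2737 ≈ 0.080380, p̂₂ = 122/1685 ≈ 0.072404.
Pooled p̂ = (220+122)/(2737+1685) = 342/4422 = 0.077341.
SE = √(p̂(1−p̂)(1/n₁+1/n₂)) = √(0.077341·0.922659·0.000958835) = √(6.84215e-05) = 0.008272.
z = (0.080380 − 0.072404)/0.008272 = 0.007976/0.008272 = 0.964.
p-value = 2·P(Z > 0.964) ≈ 0.3349; since p > α = 0.02, fail to reject H₀.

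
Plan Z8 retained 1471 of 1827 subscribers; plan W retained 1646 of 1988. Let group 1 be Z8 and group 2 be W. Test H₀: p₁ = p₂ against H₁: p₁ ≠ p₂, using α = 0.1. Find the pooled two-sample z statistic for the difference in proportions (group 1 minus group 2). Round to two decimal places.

p̂₁ = 1471/1827 ≈ 0.80515, p̂₂ = 1646/1988 ≈ 0.82797.
Pooled p̂ = (1471+1646)/(1827+1988) = 3117/3815 = 0.81704.
SE = √(0.149487 × 0.00105036) = 0.01253.
z = (0.80515 − 0.82797)/0.01253 = -0.02282/0.01253 = -1.82.
p-value = 2·P(Z > 1.821) ≈ 0.0686; since p < α = 0.1, reject H₀.

z = -1.82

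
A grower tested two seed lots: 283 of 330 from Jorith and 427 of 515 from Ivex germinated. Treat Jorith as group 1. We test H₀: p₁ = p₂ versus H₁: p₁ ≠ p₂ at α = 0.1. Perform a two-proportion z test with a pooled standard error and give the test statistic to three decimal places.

z = 1.101

p̂₁ = 283/330 = 0.85758, p̂₂ = 427/515 = 0.82913.
Pooled p̂ = (283+427)/(330+515) = 710/845 = 0.84024.
SE = √(p̂(1−p̂)(1/n₁+1/n₂)) = √(0.84024·0.15976·0.00497205) = √(0.000667443) = 0.02583.
z = (0.85758 − 0.82913)/0.02583 = 0.02845/0.02583 = 1.101.
Two-sided p-value ≈ 2·Φ(−1.101) = 0.2708, so at α = 0.1 we fail to reject H₀.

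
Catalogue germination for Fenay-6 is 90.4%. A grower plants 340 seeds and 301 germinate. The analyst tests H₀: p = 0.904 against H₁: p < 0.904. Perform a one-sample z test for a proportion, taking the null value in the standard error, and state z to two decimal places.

z = -1.17

p̂ = 301/340 ≈ 0.8853.
Standard error under H₀: √(0.904×0.096/340) = 0.0160.
z = (0.8853 − 0.904)/0.0160 = -0.0187/0.0160 = -1.17.
p-value = P(Z < -1.171) ≈ 0.1208.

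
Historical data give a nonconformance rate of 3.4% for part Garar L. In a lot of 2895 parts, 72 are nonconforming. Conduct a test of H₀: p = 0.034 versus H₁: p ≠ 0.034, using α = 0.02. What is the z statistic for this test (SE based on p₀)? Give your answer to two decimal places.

p̂ = 72/2895 = 0.02487.
SE = √(p₀(1−p₀)/n) = √(0.032844/2895) = 0.00337.
z = (0.02487 − 0.034)/0.00337 = -0.00913/0.00337 = -2.71.
p-value = 2·P(Z > 2.710) ≈ 0.0067. With α = 0.02, reject H₀.

z = -2.71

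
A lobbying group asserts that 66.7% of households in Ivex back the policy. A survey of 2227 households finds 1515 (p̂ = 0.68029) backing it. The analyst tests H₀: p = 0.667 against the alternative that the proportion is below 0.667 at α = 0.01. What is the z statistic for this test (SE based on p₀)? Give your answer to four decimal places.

p̂ = 1515/2227 ≈ 0.6802874.
Standard error under H₀: √(0.667×0.333/2227) = 0.0099868.
z = (0.6802874 − 0.667)/0.0099868 = 0.0132874/0.0099868 = 1.3305.
p-value = P(Z < 1.330) ≈ 0.9083; since p > α = 0.01, fail to reject H₀.

z = 1.3305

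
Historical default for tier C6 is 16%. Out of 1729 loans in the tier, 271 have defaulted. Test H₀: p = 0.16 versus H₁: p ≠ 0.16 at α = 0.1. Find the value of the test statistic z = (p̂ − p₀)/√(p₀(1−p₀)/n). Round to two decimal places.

p̂ = 271/1729 ≈ 0.15674.
Under H₀, SE = √(0.16·0.84/1729) = √(7.77328e-05) = 0.00882.
z = (0.15674 − 0.16)/0.00882 = -0.00326/0.00882 = -0.37.
Two-sided p-value ≈ 2·Φ(−0.370) = 0.7114. With α = 0.1, fail to reject H₀.

z = -0.37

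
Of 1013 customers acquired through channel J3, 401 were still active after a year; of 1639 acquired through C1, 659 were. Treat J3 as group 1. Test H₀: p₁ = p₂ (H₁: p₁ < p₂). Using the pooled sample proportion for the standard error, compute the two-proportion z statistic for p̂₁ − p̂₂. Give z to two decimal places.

p̂₁ = 401/1013 ≈ 0.3959, p̂₂ = 659/1639 ≈ 0.4021.
Pooled p̂ = (401+659)/(1013+1639) = 1060/2652 = 0.3997.
SE = √(0.23994 × 0.00159729) = 0.0196.
z = (0.3959 − 0.4021)/0.0196 = -0.0062/0.0196 = -0.32.
p-value = P(Z < -0.318) ≈ 0.3753.

z = -0.32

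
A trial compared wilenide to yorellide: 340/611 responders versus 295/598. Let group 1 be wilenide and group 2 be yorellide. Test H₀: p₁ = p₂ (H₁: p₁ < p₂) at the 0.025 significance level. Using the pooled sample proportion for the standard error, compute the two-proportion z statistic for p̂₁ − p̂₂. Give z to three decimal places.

z = 2.199

p̂₁ = 340/611 ≈ 0.55646, p̂₂ = 295/598 ≈ 0.49331.
Pooled p̂ = (340+295)/(611+598) = 635/1209 = 0.52523.
SE = √(0.249364 × 0.0033089) = 0.02872.
z = (0.55646 − 0.49331)/0.02872 = 0.06315/0.02872 = 2.199.
p-value = P(Z < 2.199) ≈ 0.9860; since p > α = 0.025, fail to reject H₀.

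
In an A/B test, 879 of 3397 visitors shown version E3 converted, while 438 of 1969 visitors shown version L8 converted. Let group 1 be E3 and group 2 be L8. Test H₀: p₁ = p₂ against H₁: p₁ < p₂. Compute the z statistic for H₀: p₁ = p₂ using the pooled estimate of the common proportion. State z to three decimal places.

p̂₁ = 879/3397 ≈ 0.25876, p̂₂ = 438/1969 ≈ 0.22245.
Pooled p̂ = (879+438)/(3397+1969) = 1317/5366 = 0.24543.
SE = √(p̂(1−p̂)(1/n₁+1/n₂)) = √(0.24543·0.75457·0.000802249) = √(0.000148574) = 0.01219.
z = (0.25876 − 0.22245)/0.01219 = 0.03631/0.01219 = 2.979.

z = 2.979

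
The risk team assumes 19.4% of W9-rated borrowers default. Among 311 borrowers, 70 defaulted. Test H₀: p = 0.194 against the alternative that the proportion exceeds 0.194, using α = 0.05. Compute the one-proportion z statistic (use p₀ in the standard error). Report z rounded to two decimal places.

p̂ = 70/311 ≈ 0.2251.
Under H₀, SE = √(0.194·0.806/311) = √(0.000502778) = 0.0224.
z = (0.2251 − 0.194)/0.0224 = 0.0311/0.0224 = 1.39.
p-value = P(Z > 1.386) ≈ 0.0829; since p > α = 0.05, fail to reject H₀.

z = 1.39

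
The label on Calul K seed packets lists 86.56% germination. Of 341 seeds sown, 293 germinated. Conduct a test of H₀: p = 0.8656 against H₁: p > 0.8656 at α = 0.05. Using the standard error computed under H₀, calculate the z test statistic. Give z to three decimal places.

p̂ = 293/341 ≈ 0.85924.
Standard error under H₀: √(0.8656×0.1344/341) = 0.01847.
z = (0.85924 − 0.8656)/0.01847 = -0.00636/0.01847 = -0.344.
p-value = P(Z > -0.344) ≈ 0.6348. With α = 0.05, fail to reject H₀.

z = -0.344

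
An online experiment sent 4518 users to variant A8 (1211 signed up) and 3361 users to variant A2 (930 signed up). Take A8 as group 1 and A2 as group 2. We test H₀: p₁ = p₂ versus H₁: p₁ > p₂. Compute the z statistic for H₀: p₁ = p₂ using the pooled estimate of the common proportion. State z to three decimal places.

p̂₁ = 1211/4518 = 0.26804, p̂₂ = 930/3361 = 0.27670.
Pooled p̂ = (1211+930)/(4518+3361) = 2141/7879 = 0.27173.
SE = √(0.197895 × 0.000518867) = 0.01013.
z = (0.26804 − 0.27670)/0.01013 = -0.00866/0.01013 = -0.855.

z = -0.855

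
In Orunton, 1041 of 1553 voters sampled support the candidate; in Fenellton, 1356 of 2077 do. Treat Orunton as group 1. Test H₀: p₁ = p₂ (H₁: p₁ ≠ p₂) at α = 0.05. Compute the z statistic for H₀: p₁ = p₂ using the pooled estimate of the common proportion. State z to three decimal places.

p̂₁ = 1041/1553 ≈ 0.670316, p̂₂ = 1356/2077 ≈ 0.652865.
Pooled p̂ = (1041+1356)/(1553+2077) = 2397/3630 = 0.660331.
SE = √(p̂(1−p̂)(1/n₁+1/n₂)) = √(0.660331·0.339669·0.00112538) = √(0.000252416) = 0.015888.
z = (0.670316 − 0.652865)/0.015888 = 0.017451/0.015888 = 1.098.
p-value = 2·P(Z > 1.098) ≈ 0.2720. With α = 0.05, fail to reject H₀.

z = 1.098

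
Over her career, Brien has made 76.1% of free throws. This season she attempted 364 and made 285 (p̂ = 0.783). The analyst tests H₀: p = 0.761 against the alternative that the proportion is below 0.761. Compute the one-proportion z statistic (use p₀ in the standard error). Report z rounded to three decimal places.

z = 0.983

p̂ = 285/364 ≈ 0.78297.
SE = √(p₀(1−p₀)/n) = √(0.18188/364) = 0.02235.
z = (0.78297 − 0.761)/0.02235 = 0.02197/0.02235 = 0.983.
p-value = P(Z < 0.983) ≈ 0.8371.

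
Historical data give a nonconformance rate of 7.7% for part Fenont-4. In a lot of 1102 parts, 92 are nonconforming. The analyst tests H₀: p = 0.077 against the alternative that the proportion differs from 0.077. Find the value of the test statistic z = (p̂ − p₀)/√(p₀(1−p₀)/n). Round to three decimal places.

p̂ = 92/1102 = 0.08348.
SE = √(p₀(1−p₀)/n) = √(0.071071/1102) = 0.00803.
z = (0.08348 − 0.077)/0.00803 = 0.00648/0.00803 = 0.807.
Two-sided p-value ≈ 2·Φ(−0.807) = 0.4194.

z = 0.807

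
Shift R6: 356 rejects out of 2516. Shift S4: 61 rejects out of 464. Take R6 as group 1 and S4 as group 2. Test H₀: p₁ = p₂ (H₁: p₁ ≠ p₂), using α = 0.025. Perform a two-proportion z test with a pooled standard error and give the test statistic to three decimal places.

p̂₁ = 356/2516 = 0.14149, p̂₂ = 61/464 = 0.13147.
Pooled p̂ = (356+61)/(2516+464) = 417/2980 = 0.13993.
SE = √(p̂(1−p̂)(1/n₁+1/n₂)) = √(0.13993·0.86007·0.00255263) = √(0.000307213) = 0.01753.
z = (0.14149 − 0.13147)/0.01753 = 0.01002/0.01753 = 0.572.
p-value = 2·P(Z > 0.572) ≈ 0.5672, so at α = 0.025 we fail to reject H₀.

z = 0.572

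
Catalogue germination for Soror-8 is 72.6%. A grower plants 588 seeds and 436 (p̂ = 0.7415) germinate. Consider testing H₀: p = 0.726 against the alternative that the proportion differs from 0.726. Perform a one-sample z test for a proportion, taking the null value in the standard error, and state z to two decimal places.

z = 0.84

p̂ = 436/588 ≈ 0.7415.
Standard error under H₀: √(0.726×0.274/588) = 0.0184.
z = (0.7415 − 0.726)/0.0184 = 0.0155/0.0184 = 0.84.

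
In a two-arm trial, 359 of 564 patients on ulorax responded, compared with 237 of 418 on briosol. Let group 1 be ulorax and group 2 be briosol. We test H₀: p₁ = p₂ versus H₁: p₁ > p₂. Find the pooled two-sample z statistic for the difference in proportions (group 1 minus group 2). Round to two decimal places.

z = 2.21

p̂₁ = 359/564 = 0.6365, p̂₂ = 237/418 = 0.5670.
Pooled p̂ = (359+237)/(564+418) = 596/982 = 0.6069.
SE = √(0.238567 × 0.00416539) = 0.0315.
z = (0.6365 − 0.5670)/0.0315 = 0.0695/0.0315 = 2.21.
p-value = P(Z > 2.206) ≈ 0.0137.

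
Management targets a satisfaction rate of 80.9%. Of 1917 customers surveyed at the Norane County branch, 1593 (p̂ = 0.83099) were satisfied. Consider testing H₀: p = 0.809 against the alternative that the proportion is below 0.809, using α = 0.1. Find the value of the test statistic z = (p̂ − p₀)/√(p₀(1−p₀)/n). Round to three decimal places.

z = 2.449

p̂ = 1593/1917 ≈ 0.83099.
Under H₀, SE = √(0.809·0.191/1917) = √(8.06046e-05) = 0.00898.
z = (0.83099 − 0.809)/0.00898 = 0.02199/0.00898 = 2.449.
p-value = P(Z < 2.449) ≈ 0.9928; since p > α = 0.1, fail to reject H₀.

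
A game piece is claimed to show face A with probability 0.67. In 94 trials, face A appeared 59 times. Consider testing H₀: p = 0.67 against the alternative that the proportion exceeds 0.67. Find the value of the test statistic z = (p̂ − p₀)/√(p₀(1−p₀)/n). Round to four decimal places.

z = -0.8730

p̂ = 59/94 ≈ 0.627660.
Under H₀, SE = √(0.67·0.33/94) = √(0.00235213) = 0.048499.
z = (0.627660 − 0.67)/0.048499 = -0.042340/0.048499 = -0.8730.
p-value = P(Z > -0.873) ≈ 0.8087.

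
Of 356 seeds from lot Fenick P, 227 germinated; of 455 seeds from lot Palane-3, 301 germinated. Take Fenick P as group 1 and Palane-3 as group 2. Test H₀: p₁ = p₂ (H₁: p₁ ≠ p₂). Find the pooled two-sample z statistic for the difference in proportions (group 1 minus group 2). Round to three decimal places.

z = -0.709

p̂₁ = 227/356 = 0.63764, p̂₂ = 301/455 = 0.66154.
Pooled p̂ = (227+301)/(356+455) = 528/811 = 0.65105.
SE = √(p̂(1−p̂)(1/n₁+1/n₂)) = √(0.65105·0.34895·0.00500679) = √(0.00113747) = 0.03373.
z = (0.63764 − 0.66154)/0.03373 = -0.02390/0.03373 = -0.709.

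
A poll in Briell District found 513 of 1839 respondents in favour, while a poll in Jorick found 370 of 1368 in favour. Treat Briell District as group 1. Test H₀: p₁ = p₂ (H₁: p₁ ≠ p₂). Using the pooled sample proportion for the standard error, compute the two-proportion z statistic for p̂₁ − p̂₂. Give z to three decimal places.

p̂₁ = 513/1839 ≈ 0.27896, p̂₂ = 370/1368 ≈ 0.27047.
Pooled p̂ = (513+370)/(1839+1368) = 883/3207 = 0.27534.
SE = √(p̂(1−p̂)(1/n₁+1/n₂)) = √(0.27534·0.72466·0.00127477) = √(0.000254349) = 0.01595.
z = (0.27896 − 0.27047)/0.01595 = 0.00849/0.01595 = 0.532.
p-value = 2·P(Z > 0.532) ≈ 0.5946.

z = 0.532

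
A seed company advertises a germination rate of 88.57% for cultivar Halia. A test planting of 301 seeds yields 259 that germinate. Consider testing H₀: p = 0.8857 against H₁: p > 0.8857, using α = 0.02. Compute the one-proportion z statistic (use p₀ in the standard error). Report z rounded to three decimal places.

p̂ = 259/301 = 0.86047.
Standard error under H₀: √(0.8857×0.1143/301) = 0.01834.
z = (0.86047 − 0.8857)/0.01834 = -0.02523/0.01834 = -1.376.
p-value = P(Z > -1.376) ≈ 0.9156; since p > α = 0.02, fail to reject H₀.

z = -1.376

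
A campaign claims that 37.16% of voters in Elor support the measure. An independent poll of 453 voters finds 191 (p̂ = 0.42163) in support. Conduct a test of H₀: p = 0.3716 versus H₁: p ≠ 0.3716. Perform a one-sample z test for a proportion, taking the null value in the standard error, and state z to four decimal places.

p̂ = 191/453 = 0.4216336.
Under H₀, SE = √(0.3716·0.6284/453) = √(0.000515482) = 0.0227042.
z = (0.4216336 − 0.3716)/0.0227042 = 0.0500336/0.0227042 = 2.2037.
Two-sided p-value ≈ 2·Φ(−2.204) = 0.0275.

z = 2.2037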